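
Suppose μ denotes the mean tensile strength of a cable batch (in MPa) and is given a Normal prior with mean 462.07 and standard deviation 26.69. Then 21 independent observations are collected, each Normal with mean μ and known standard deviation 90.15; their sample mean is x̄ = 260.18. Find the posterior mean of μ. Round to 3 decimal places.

With known σ, the Normal prior is conjugate. Weight on the data is w = (n/σ²)/(n/σ² + 1/τ₀²) = 0.00258397/(0.00258397+0.00140379) = 0.64798.
Posterior mean = w·x̄ + (1−w)·μ₀ = 0.64798·260.18 + 0.35202·462.07 = 331.250.

Posterior mean ≈ 331.250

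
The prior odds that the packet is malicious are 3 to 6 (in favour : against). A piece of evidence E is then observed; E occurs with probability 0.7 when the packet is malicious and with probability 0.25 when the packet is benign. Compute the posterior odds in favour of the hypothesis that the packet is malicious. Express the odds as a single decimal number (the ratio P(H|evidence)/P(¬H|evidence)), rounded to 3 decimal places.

Prior odds = 3/6 = 0.50000.
Likelihood ratio for E = 0.7/0.25 = 2.8000.
Posterior odds = prior odds × LR = 1.4000.

Posterior odds ≈ 1.400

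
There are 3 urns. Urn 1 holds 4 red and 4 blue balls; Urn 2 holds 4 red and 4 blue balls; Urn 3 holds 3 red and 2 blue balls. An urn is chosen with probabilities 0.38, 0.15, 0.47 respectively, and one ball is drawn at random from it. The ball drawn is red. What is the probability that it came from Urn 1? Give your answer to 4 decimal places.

Tabulate prior·likelihood by source: [1] prior 0.38, lik 0.5, product 0.1900; [2] prior 0.15, lik 0.5, product 0.07500; [3] prior 0.47, lik 0.6, product 0.2820.
Normalizing constant = 0.54700; the posterior for Urn 1 is its product over the sum, 0.1900/0.54700 = 0.3473.

Posterior probability ≈ 0.3473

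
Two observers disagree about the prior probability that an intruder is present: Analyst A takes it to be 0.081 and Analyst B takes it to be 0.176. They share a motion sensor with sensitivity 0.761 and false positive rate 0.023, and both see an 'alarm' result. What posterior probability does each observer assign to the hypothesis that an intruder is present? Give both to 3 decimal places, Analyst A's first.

Analyst A: 0.745; Analyst B: 0.876

The likelihood ratio for an 'alarm' result is 0.761/0.023 = 33.087.
Analyst A: prior odds 0.081/0.919 = 0.088139; posterior odds 2.9163; posterior probability 0.745.
Analyst B: prior odds 0.176/0.824 = 0.21359; posterior odds 7.0671; posterior probability 0.876.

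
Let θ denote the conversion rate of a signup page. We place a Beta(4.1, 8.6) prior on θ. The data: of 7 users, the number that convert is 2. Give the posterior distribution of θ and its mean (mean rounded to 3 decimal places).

Observing 2 successes and 5 failures updates Beta(4.1, 8.6) by adding the success and failure counts to the two shape parameters: α = 4.1+2 = 6.1, β = 8.6+5 = 13.6.
Posterior mean = α/(α+β) = 6.1/19.7 = 0.310.

Posterior: Beta(6.1, 13.6); mean ≈ 0.310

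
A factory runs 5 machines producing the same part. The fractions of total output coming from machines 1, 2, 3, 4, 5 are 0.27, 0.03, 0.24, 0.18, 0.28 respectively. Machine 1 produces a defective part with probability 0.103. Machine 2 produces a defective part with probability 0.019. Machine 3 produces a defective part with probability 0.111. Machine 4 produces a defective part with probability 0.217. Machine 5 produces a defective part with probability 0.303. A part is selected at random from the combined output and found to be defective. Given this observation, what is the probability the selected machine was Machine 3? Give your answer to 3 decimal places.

P(defective|M1) = 0.103; P(defective|M2) = 0.019; P(defective|M3) = 0.111; P(defective|M4) = 0.217; P(defective|M5) = 0.303.
Prior × likelihood for each source: 0.27·0.103=0.02781, 0.03·0.019=0.0005700, 0.24·0.111=0.02664, 0.18·0.217=0.03906, 0.28·0.303=0.08484. Summing gives P(defective) = 0.17892.
P(Machine 3 | defective) = 0.02664 / 0.17892 = 0.149.

Posterior probability ≈ 0.149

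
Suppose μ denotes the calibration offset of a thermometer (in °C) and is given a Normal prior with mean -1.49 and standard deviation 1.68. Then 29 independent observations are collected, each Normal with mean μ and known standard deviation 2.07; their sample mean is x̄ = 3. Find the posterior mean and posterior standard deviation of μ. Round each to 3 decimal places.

Posterior mean ≈ 2.777; posterior SD ≈ 0.375

Prior precision 1/τ₀² = 1/1.68² = 0.354308; data precision n/σ² = 29/2.07² = 6.76795.
Posterior precision = 0.354308 + 6.76795 = 7.12226, giving posterior SD = 1/√7.12226 = 0.375.
Posterior mean = (0.354308·-1.49 + 6.76795·3) / 7.12226 = 2.777.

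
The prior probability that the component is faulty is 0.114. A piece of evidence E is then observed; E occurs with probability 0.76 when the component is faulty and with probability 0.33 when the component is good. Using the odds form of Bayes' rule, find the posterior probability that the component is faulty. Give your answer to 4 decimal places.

Posterior probability ≈ 0.2286

Prior odds = 0.114/(1−0.114) = 0.12867.
Likelihood ratio for E = 0.76/0.33 = 2.3030.
Posterior odds = prior odds × LR = 0.29633.
Posterior probability = odds/(1+odds) = 0.29633/1.2963 = 0.2286.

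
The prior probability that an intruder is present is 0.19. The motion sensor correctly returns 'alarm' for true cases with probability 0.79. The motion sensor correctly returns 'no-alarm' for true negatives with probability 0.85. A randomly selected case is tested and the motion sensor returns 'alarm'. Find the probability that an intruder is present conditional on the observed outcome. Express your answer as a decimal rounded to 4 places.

Let H be the event that an intruder is present. P(H) = 0.19, so P(¬H) = 0.81. With E the 'alarm' result, P(E|H) = 0.79 and P(E|¬H) = 0.15.
P(E) = 0.79·0.19 + 0.15·0.81 = 0.15010 + 0.12150 = 0.27160.
By Bayes' theorem, P(H|E) = 0.15010 / 0.27160 = 0.5527.

P(H | E) ≈ 0.5527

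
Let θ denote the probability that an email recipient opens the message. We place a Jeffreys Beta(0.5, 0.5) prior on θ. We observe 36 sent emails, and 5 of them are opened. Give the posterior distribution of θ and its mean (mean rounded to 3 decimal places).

Observing 5 successes and 31 failures updates Beta(0.5, 0.5) by adding the success and failure counts to the two shape parameters: α = 0.5+5 = 5.5, β = 0.5+31 = 31.5.
Posterior mean = α/(α+β) = 5.5/37 = 0.149.

Posterior: Beta(5.5, 31.5); mean ≈ 0.149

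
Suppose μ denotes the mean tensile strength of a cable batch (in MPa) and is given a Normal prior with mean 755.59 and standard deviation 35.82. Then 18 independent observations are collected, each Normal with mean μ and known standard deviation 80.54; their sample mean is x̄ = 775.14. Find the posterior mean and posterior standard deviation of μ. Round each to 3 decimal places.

Prior precision 1/τ₀² = 1/35.82² = 0.00077938; data precision n/σ² = 18/80.54² = 0.00277491.
Posterior precision = 0.00077938 + 0.00277491 = 0.00355429, giving posterior SD = 1/√0.00355429 = 16.773.
Posterior mean = (0.00077938·755.59 + 0.00277491·775.14) / 0.00355429 = 770.853.

Posterior mean ≈ 770.853; posterior SD ≈ 16.773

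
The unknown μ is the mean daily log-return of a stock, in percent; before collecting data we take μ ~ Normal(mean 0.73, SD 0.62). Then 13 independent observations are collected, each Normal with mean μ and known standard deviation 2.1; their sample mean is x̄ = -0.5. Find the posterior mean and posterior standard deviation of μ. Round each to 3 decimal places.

With known σ, the Normal prior is conjugate. Weight on the data is w = (n/σ²)/(n/σ² + 1/τ₀²) = 2.94785/(2.94785+2.60146) = 0.53121.
Posterior mean = w·x̄ + (1−w)·μ₀ = 0.53121·-0.5 + 0.46879·0.73 = 0.077. Posterior variance = 1/(2.94785+2.60146) = 0.180203, so SD = 0.425.

Posterior mean ≈ 0.077; posterior SD ≈ 0.425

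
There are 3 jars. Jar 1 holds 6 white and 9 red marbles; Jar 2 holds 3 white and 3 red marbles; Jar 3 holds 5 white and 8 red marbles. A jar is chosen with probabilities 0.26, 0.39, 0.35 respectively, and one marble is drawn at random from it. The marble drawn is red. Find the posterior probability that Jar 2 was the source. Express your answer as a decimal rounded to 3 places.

Tabulate prior·likelihood by source: [1] prior 0.26, lik 0.6, product 0.1560; [2] prior 0.39, lik 0.5, product 0.1950; [3] prior 0.35, lik 0.6154, product 0.2154.
Normalizing constant = 0.56638; the posterior for Jar 2 is its product over the sum, 0.1950/0.56638 = 0.344.

Posterior probability ≈ 0.344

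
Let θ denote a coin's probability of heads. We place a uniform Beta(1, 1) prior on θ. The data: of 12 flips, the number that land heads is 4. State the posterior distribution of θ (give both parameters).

Posterior: Beta(5, 9)

Observing 4 successes and 8 failures updates Beta(1, 1) by adding the success and failure counts to the two shape parameters: α = 1+4 = 5, β = 1+8 = 9.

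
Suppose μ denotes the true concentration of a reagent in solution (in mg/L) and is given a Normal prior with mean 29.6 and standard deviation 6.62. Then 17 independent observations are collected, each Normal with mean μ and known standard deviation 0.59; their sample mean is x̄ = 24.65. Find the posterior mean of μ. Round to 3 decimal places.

Prior precision 1/τ₀² = 1/6.62² = 0.0228183; data precision n/σ² = 17/0.59² = 48.8365.
Posterior precision = 0.0228183 + 48.8365 = 48.8594.
Posterior mean = (0.0228183·29.6 + 48.8365·24.65) / 48.8594 = 24.652.

Posterior mean ≈ 24.652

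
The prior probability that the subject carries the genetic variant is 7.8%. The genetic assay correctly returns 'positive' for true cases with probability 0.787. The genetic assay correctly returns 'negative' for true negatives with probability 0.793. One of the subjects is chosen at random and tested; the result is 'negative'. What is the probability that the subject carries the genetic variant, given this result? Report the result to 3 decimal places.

P(H | E) ≈ 0.022

Write H for 'the subject carries the genetic variant'. Prior odds H:¬H = 0.078/0.922 = 0.084599. For the 'negative' outcome, the likelihood ratio is 0.213/0.793 = 0.26860.
Posterior odds = 0.084599 × 0.26860 = 0.022723, so P(H|E) = 0.022723/(1+0.022723) = 0.022.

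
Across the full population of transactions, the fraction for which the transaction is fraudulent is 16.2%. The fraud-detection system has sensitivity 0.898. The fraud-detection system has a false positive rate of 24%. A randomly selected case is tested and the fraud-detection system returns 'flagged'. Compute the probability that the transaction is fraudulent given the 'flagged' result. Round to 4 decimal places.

P(H | E) ≈ 0.4197

Let H be the event that the transaction is fraudulent. P(H) = 0.162, so P(¬H) = 0.838. With E the 'flagged' result, P(E|H) = 0.898 and P(E|¬H) = 0.24.
P(E) = 0.898·0.162 + 0.24·0.838 = 0.14548 + 0.20112 = 0.34660.
By Bayes' theorem, P(H|E) = 0.14548 / 0.34660 = 0.4197.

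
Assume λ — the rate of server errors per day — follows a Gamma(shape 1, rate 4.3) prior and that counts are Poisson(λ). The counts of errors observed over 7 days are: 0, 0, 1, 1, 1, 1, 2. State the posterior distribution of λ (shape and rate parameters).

Posterior: Gamma(shape=7, rate=11.3)

Total count ∑xᵢ = 6 over n = 7 days.
Gamma is conjugate to the Poisson likelihood: posterior is Gamma(shape = 1+6 = 7, rate = 4.3+7 = 11.3).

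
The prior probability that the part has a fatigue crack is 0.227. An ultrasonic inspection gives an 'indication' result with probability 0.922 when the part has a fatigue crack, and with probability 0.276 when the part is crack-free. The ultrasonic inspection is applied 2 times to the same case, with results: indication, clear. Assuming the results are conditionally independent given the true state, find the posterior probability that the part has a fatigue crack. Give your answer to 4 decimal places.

Posterior P(H) ≈ 0.0956

Let H be the event that the part has a fatigue crack; start with P(H) = 0.227. P('indication'|H) = 0.922, P('indication'|¬H) = 0.276.
Update on result 1 ('indication'): P(H) ← 0.922·0.2270 / (0.922·0.2270 + 0.276·0.7730) = 0.20929/0.42264 = 0.4952.
Update on result 2 ('clear'): P(H) ← 0.078·0.4952 / (0.078·0.4952 + 0.724·0.5048) = 0.038626/0.40410 = 0.0956.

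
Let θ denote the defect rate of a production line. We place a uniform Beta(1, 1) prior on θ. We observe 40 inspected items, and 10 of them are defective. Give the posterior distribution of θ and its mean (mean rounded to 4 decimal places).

Observing 10 successes and 30 failures updates Beta(1, 1) by adding the success and failure counts to the two shape parameters: α = 1+10 = 11, β = 1+30 = 31.
E[θ | data] = 11/(11+31) = 0.2619.

Posterior: Beta(11, 31); mean ≈ 0.2619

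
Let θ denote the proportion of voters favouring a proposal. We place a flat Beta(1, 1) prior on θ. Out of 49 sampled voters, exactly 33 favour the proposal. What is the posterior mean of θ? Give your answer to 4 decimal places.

Posterior mean ≈ 0.6667

The binomial likelihood is conjugate to the Beta prior: with 33 successes and 16 failures, the posterior is Beta(1+33, 1+16) = Beta(34, 17).
Posterior mean = α/(α+β) = 34/51 = 0.6667.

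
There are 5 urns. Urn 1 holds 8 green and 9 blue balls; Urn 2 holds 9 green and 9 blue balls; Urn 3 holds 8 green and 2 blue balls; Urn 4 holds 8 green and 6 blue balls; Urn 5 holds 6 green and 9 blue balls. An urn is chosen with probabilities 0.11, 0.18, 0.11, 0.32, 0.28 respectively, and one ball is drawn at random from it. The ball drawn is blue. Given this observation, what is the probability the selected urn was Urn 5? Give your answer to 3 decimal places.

Posterior probability ≈ 0.353

Tabulate prior·likelihood by source: [1] prior 0.11, lik 0.5294, product 0.05824; [2] prior 0.18, lik 0.5, product 0.09000; [3] prior 0.11, lik 0.2, product 0.02200; [4] prior 0.32, lik 0.4286, product 0.1371; [5] prior 0.28, lik 0.6, product 0.1680.
Normalizing constant = 0.47538; the posterior for Urn 5 is its product over the sum, 0.1680/0.47538 = 0.353.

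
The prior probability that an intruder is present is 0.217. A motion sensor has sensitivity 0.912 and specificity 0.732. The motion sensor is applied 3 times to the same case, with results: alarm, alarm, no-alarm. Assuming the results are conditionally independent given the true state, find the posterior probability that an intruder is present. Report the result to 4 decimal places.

Posterior P(H) ≈ 0.2784

Let H be the event that an intruder is present; start with P(H) = 0.217. P('alarm'|H) = 0.912, P('alarm'|¬H) = 0.268.
Update on result 1 ('alarm'): P(H) ← 0.912·0.2170 / (0.912·0.2170 + 0.268·0.7830) = 0.19790/0.40775 = 0.4854.
Update on result 2 ('alarm'): P(H) ← 0.912·0.4854 / (0.912·0.4854 + 0.268·0.5146) = 0.44265/0.58057 = 0.7624.
Update on result 3 ('no-alarm'): P(H) ← 0.088·0.7624 / (0.088·0.7624 + 0.732·0.2376) = 0.067094/0.24099 = 0.2784.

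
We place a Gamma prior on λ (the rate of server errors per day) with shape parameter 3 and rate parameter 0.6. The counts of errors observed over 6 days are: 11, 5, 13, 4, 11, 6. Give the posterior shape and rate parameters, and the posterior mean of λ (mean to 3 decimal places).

Total count ∑xᵢ = 50 over n = 6 days.
Gamma is conjugate to the Poisson likelihood: posterior is Gamma(shape = 3+50 = 53, rate = 0.6+6 = 6.6).
Posterior mean = shape/rate = 53/6.6 = 8.030.

Posterior: Gamma(shape=53, rate=6.6); mean ≈ 8.030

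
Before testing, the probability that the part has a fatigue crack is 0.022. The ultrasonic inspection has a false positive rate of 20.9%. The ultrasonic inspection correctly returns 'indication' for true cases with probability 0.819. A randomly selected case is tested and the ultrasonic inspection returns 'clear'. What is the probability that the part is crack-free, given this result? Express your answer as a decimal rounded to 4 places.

P(¬H | E) ≈ 0.9949

Let H be the event that the part has a fatigue crack. P(H) = 0.022, so P(¬H) = 0.978. With E the 'clear' result, P(E|H) = 0.181 and P(E|¬H) = 0.791.
P(E) = 0.181·0.022 + 0.791·0.978 = 0.0039820 + 0.77360 = 0.77758.
By Bayes' theorem, P(H|E) = 0.0039820 / 0.77758 = 0.0051. Hence P(¬H|E) = 1 − 0.0051 = 0.9949.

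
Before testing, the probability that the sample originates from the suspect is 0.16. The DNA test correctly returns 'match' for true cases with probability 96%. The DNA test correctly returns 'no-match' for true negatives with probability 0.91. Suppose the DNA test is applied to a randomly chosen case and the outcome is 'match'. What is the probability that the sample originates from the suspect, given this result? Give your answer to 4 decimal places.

P(H | E) ≈ 0.6702

Let H be the event that the sample originates from the suspect. P(H) = 0.16, so P(¬H) = 0.84. With E the 'match' result, P(E|H) = 0.96 and P(E|¬H) = 0.09.
P(E) = 0.96·0.16 + 0.09·0.84 = 0.15360 + 0.075600 = 0.22920.
By Bayes' theorem, P(H|E) = 0.15360 / 0.22920 = 0.6702.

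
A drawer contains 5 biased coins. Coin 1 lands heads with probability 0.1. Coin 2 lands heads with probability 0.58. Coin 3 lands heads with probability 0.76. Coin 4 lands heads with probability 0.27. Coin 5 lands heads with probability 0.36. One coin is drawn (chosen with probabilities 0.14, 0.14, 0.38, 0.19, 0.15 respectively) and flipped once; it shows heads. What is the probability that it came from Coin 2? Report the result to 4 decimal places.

Posterior probability ≈ 0.1660

Tabulate prior·likelihood by source: [1] prior 0.14, lik 0.1, product 0.01400; [2] prior 0.14, lik 0.58, product 0.08120; [3] prior 0.38, lik 0.76, product 0.2888; [4] prior 0.19, lik 0.27, product 0.05130; [5] prior 0.15, lik 0.36, product 0.05400.
Normalizing constant = 0.48930; the posterior for Coin 2 is its product over the sum, 0.08120/0.48930 = 0.1660.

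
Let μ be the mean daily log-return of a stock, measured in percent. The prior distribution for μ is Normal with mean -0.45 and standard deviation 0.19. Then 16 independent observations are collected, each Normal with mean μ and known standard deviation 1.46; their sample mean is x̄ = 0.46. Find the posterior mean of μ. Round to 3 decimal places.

Prior precision 1/τ₀² = 1/0.19² = 27.7008; data precision n/σ² = 16/1.46² = 7.50610.
Posterior precision = 27.7008 + 7.50610 = 35.2069.
Posterior mean = (27.7008·-0.45 + 7.50610·0.46) / 35.2069 = -0.256.

Posterior mean ≈ -0.256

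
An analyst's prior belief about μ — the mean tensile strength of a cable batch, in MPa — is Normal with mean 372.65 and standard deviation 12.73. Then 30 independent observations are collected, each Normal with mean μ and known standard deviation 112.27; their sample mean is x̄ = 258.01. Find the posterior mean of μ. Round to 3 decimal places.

With known σ, the Normal prior is conjugate. Weight on the data is w = (n/σ²)/(n/σ² + 1/τ₀²) = 0.00238009/(0.00238009+0.00617082) = 0.27834.
Posterior mean = w·x̄ + (1−w)·μ₀ = 0.27834·258.01 + 0.72166·372.65 = 340.741.

Posterior mean ≈ 340.741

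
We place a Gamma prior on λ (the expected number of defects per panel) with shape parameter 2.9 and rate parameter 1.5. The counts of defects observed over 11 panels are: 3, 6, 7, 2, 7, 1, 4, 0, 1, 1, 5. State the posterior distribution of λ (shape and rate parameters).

Posterior: Gamma(shape=39.9, rate=12.5)

The Poisson likelihood adds the total count to the shape and the number of exposure periods to the rate. Here ∑xᵢ = 37 and n = 11, so shape 2.9→39.9 and rate 1.5→12.5.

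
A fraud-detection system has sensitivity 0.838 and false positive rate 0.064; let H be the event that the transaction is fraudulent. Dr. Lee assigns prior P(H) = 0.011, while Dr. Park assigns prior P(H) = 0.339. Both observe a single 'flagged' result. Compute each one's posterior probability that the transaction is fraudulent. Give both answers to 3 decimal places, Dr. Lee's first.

Dr. Lee: 0.127; Dr. Park: 0.870

The likelihood ratio for a 'flagged' result is 0.838/0.064 = 13.094.
Dr. Lee: prior odds 0.011/0.989 = 0.011122; posterior odds 0.14563; posterior probability 0.127.
Dr. Park: prior odds 0.339/0.661 = 0.51286; posterior odds 6.7153; posterior probability 0.870.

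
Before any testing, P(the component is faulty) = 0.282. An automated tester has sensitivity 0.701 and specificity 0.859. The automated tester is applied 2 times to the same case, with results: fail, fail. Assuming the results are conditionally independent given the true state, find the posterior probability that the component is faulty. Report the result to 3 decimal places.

Posterior P(H) ≈ 0.907

Let H be the event that the component is faulty; start with P(H) = 0.282. P('fail'|H) = 0.701, P('fail'|¬H) = 0.141.
Update on result 1 ('fail'): P(H) ← 0.701·0.2820 / (0.701·0.2820 + 0.141·0.7180) = 0.19768/0.29892 = 0.6613.
Update on result 2 ('fail'): P(H) ← 0.701·0.6613 / (0.701·0.6613 + 0.141·0.3387) = 0.46359/0.51134 = 0.9066.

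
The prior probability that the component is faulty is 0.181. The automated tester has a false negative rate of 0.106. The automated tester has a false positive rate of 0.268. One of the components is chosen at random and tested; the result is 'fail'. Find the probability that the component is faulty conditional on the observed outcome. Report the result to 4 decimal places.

Write H for 'the component is faulty'. Prior odds H:¬H = 0.181/0.819 = 0.22100. For the 'fail' outcome, the likelihood ratio is 0.894/0.268 = 3.3358.
Posterior odds = 0.22100 × 3.3358 = 0.73722, so P(H|E) = 0.73722/(1+0.73722) = 0.4244.

P(H | E) ≈ 0.4244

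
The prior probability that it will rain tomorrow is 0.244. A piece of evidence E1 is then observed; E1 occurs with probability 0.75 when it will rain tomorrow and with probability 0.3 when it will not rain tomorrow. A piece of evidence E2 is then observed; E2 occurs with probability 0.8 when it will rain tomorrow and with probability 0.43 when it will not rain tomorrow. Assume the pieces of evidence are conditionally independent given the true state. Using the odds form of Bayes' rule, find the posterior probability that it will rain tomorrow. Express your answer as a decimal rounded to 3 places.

Posterior probability ≈ 0.600

Prior odds = 0.244/(1−0.244) = 0.32275.
Likelihood ratio for E1 = 0.75/0.3 = 2.5000.
Likelihood ratio for E2 = 0.8/0.43 = 1.8605.
Posterior odds = prior odds × LR₁ × LR₂ = 1.5012.
Posterior probability = odds/(1+odds) = 1.5012/2.5012 = 0.600.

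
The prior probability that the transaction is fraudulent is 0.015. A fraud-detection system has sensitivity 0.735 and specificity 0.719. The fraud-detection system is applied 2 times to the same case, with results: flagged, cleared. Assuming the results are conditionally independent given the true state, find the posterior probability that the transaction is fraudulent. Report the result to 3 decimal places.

Posterior P(H) ≈ 0.014

With H the event that the transaction is fraudulent, the joint likelihood of the observed sequence is P(data|H) = 0.735·0.265 = 0.19478 and P(data|¬H) = 0.281·0.719 = 0.20204.
Bayes: P(H|data) = 0.015·0.19478 / (0.015·0.19478 + 0.985·0.20204) = 0.0029216/0.20193 = 0.0145.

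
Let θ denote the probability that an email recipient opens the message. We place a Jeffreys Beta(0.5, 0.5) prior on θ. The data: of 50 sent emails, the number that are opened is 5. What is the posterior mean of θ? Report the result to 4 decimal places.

The binomial likelihood is conjugate to the Beta prior: with 5 successes and 45 failures, the posterior is Beta(0.5+5, 0.5+45) = Beta(5.5, 45.5).
E[θ | data] = 5.5/(5.5+45.5) = 0.1078.

Posterior mean ≈ 0.1078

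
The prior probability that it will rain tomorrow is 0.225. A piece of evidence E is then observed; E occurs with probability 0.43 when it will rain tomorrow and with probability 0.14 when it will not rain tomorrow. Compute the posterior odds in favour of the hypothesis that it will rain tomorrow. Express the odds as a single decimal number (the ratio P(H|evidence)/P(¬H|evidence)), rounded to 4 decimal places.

Prior odds = 0.225/(1−0.225) = 0.29032.
Likelihood ratio for E = 0.43/0.14 = 3.0714.
Posterior odds = prior odds × LR = 0.89171.

Posterior odds ≈ 0.8917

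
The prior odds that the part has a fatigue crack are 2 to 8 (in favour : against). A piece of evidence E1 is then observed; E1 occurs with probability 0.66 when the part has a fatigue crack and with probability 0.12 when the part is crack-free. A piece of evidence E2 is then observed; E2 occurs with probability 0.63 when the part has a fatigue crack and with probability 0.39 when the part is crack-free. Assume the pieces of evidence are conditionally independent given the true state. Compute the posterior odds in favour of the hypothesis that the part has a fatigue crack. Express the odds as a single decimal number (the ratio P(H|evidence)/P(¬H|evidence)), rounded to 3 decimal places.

Posterior odds ≈ 2.221

Prior odds = 2/8 = 0.25000.
Likelihood ratio for E1 = 0.66/0.12 = 5.5000.
Likelihood ratio for E2 = 0.63/0.39 = 1.6154.
Posterior odds = prior odds × LR₁ × LR₂ = 2.2212.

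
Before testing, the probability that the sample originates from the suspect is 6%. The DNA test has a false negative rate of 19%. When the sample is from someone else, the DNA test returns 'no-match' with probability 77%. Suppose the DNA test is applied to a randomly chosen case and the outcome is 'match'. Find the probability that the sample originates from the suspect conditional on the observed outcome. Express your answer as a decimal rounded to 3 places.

Let H be the event that the sample originates from the suspect. P(H) = 0.06, so P(¬H) = 0.94. With E the 'match' result, P(E|H) = 0.81 and P(E|¬H) = 0.23.
P(E) = 0.81·0.06 + 0.23·0.94 = 0.048600 + 0.21620 = 0.26480.
By Bayes' theorem, P(H|E) = 0.048600 / 0.26480 = 0.184.

P(H | E) ≈ 0.184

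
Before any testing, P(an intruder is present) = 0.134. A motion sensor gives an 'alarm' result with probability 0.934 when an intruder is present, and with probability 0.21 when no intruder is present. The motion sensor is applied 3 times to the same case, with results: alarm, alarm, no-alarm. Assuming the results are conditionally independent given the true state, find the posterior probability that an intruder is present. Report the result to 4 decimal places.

Let H be the event that an intruder is present; start with P(H) = 0.134. P('alarm'|H) = 0.934, P('alarm'|¬H) = 0.21.
Update on result 1 ('alarm'): P(H) ← 0.934·0.1340 / (0.934·0.1340 + 0.21·0.8660) = 0.12516/0.30702 = 0.4077.
Update on result 2 ('alarm'): P(H) ← 0.934·0.4077 / (0.934·0.4077 + 0.21·0.5923) = 0.38075/0.50514 = 0.7537.
Update on result 3 ('no-alarm'): P(H) ← 0.066·0.7537 / (0.066·0.7537 + 0.79·0.2463) = 0.049747/0.24429 = 0.2036.

Posterior P(H) ≈ 0.2036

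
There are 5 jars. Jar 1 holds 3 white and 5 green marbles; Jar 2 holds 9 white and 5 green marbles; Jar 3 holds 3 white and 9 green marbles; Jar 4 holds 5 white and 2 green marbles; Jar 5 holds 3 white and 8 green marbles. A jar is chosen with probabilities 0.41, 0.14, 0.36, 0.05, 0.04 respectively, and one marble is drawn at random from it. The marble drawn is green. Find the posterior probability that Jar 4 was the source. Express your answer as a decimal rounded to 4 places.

Posterior probability ≈ 0.0231

P(green|Jar 1) = 0.625; P(green|Jar 2) = 0.3571; P(green|Jar 3) = 0.75; P(green|Jar 4) = 0.2857; P(green|Jar 5) = 0.7273.
Prior × likelihood for each source: 0.41·0.625=0.2562, 0.14·0.3571=0.05000, 0.36·0.75=0.2700, 0.05·0.2857=0.01429, 0.04·0.7273=0.02909. Summing gives P(green) = 0.61963.
P(Jar 4 | green) = 0.01429 / 0.61963 = 0.0231.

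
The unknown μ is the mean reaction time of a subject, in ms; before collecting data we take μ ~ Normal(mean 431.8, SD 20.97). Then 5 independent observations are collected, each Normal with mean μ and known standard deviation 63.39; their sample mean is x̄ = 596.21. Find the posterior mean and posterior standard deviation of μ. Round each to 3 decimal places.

Posterior mean ≈ 489.945; posterior SD ≈ 16.859

With known σ, the Normal prior is conjugate. Weight on the data is w = (n/σ²)/(n/σ² + 1/τ₀²) = 0.00124431/(0.00124431+0.00227407) = 0.35366.
Posterior mean = w·x̄ + (1−w)·μ₀ = 0.35366·596.21 + 0.64634·431.8 = 489.945. Posterior variance = 1/(0.00124431+0.00227407) = 284.222, so SD = 16.859.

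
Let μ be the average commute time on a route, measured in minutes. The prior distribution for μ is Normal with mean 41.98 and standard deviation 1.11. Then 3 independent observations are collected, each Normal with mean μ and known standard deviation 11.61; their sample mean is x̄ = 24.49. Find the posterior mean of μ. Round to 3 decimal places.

Posterior mean ≈ 41.513

Prior precision 1/τ₀² = 1/1.11² = 0.811622; data precision n/σ² = 3/11.61² = 0.0222565.
Posterior precision = 0.811622 + 0.0222565 = 0.833879.
Posterior mean = (0.811622·41.98 + 0.0222565·24.49) / 0.833879 = 41.513.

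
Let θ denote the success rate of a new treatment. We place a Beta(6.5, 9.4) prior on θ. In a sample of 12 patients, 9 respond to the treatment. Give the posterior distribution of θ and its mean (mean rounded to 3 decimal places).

The binomial likelihood is conjugate to the Beta prior: with 9 successes and 3 failures, the posterior is Beta(6.5+9, 9.4+3) = Beta(15.5, 12.4).
E[θ | data] = 15.5/(15.5+12.4) = 0.556.

Posterior: Beta(15.5, 12.4); mean ≈ 0.556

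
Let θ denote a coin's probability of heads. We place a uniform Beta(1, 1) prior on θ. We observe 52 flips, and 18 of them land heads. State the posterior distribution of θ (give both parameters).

Posterior: Beta(19, 35)

Observing 18 successes and 34 failures updates Beta(1, 1) by adding the success and failure counts to the two shape parameters: α = 1+18 = 19, β = 1+34 = 35.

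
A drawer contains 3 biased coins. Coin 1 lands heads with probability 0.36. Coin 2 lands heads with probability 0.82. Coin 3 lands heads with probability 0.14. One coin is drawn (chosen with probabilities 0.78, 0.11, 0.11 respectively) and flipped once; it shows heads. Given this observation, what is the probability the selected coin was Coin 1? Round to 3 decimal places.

Posterior probability ≈ 0.727

Tabulate prior·likelihood by source: [1] prior 0.78, lik 0.36, product 0.2808; [2] prior 0.11, lik 0.82, product 0.09020; [3] prior 0.11, lik 0.14, product 0.01540.
Normalizing constant = 0.38640; the posterior for Coin 1 is its product over the sum, 0.2808/0.38640 = 0.727.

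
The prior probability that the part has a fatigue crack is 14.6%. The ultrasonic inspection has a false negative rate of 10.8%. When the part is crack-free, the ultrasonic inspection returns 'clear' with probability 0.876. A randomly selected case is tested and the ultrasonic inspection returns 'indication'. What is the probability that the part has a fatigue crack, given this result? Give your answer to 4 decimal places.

Let H be the event that the part has a fatigue crack. P(H) = 0.146, so P(¬H) = 0.854. With E the 'indication' result, P(E|H) = 0.892 and P(E|¬H) = 0.124.
P(E) = 0.892·0.146 + 0.124·0.854 = 0.13023 + 0.10590 = 0.23613.
By Bayes' theorem, P(H|E) = 0.13023 / 0.23613 = 0.5515.

P(H | E) ≈ 0.5515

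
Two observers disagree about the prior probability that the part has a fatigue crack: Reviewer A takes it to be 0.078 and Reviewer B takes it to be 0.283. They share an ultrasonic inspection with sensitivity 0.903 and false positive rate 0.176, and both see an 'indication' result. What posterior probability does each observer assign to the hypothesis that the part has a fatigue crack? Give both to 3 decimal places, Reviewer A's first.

P('+'|H) = 0.903, P('+'|¬H) = 0.176.
Reviewer A: numerator 0.903·0.078 = 0.070434; evidence = 0.070434+0.176·0.922 = 0.23271; posterior = 0.303.
Reviewer B: numerator 0.903·0.283 = 0.25555; evidence = 0.25555+0.176·0.717 = 0.38174; posterior = 0.669.

Reviewer A: 0.303; Reviewer B: 0.669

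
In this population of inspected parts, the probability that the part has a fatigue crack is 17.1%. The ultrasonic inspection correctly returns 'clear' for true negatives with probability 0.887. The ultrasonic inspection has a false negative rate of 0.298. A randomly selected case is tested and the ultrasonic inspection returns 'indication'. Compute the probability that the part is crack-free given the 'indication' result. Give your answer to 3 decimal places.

Write H for 'the part has a fatigue crack'. Prior odds H:¬H = 0.171/0.829 = 0.20627. For the 'indication' outcome, the likelihood ratio is 0.702/0.113 = 6.2124.
Posterior odds = 0.20627 × 6.2124 = 1.2814, so P(H|E) = 1.2814/(1+1.2814) = 0.562. Then P(¬H|E) = 1 − 0.562 = 0.438.

P(¬H | E) ≈ 0.438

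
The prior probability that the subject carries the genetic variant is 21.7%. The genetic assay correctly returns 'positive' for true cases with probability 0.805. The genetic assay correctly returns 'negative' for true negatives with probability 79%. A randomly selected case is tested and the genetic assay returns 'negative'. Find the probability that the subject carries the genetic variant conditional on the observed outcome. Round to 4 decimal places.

P(H | E) ≈ 0.0640

Let H be the event that the subject carries the genetic variant. P(H) = 0.217, so P(¬H) = 0.783. With E the 'negative' result, P(E|H) = 0.195 and P(E|¬H) = 0.79.
P(E) = 0.195·0.217 + 0.79·0.783 = 0.042315 + 0.61857 = 0.66089.
By Bayes' theorem, P(H|E) = 0.042315 / 0.66089 = 0.0640.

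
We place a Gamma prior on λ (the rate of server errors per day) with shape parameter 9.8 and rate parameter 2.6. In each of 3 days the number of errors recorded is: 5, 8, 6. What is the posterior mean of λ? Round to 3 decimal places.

Posterior mean ≈ 5.143

Total count ∑xᵢ = 19 over n = 3 days.
Gamma is conjugate to the Poisson likelihood: posterior is Gamma(shape = 9.8+19 = 28.8, rate = 2.6+3 = 5.6).
E[λ | data] = 28.8/5.6 = 5.143.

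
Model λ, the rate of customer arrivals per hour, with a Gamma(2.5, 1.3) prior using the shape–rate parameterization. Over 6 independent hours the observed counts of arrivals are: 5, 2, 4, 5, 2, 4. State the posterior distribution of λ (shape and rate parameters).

The Poisson likelihood adds the total count to the shape and the number of exposure periods to the rate. Here ∑xᵢ = 22 and n = 6, so shape 2.5→24.5 and rate 1.3→7.3.

Posterior: Gamma(shape=24.5, rate=7.3)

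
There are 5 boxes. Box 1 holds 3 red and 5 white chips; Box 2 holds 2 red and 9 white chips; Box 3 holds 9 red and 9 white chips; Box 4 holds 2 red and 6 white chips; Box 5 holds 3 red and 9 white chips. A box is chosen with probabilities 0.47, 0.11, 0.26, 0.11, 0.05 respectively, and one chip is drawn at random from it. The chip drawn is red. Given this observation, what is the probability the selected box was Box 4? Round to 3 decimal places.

Posterior probability ≈ 0.075

Tabulate prior·likelihood by source: [1] prior 0.47, lik 0.375, product 0.1762; [2] prior 0.11, lik 0.1818, product 0.02000; [3] prior 0.26, lik 0.5, product 0.1300; [4] prior 0.11, lik 0.25, product 0.02750; [5] prior 0.05, lik 0.25, product 0.01250.
Normalizing constant = 0.36625; the posterior for Box 4 is its product over the sum, 0.02750/0.36625 = 0.075.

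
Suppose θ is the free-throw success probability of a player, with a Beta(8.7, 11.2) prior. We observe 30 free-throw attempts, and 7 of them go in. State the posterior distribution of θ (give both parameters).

Posterior: Beta(15.7, 34.2)

The binomial likelihood is conjugate to the Beta prior: with 7 successes and 23 failures, the posterior is Beta(8.7+7, 11.2+23) = Beta(15.7, 34.2).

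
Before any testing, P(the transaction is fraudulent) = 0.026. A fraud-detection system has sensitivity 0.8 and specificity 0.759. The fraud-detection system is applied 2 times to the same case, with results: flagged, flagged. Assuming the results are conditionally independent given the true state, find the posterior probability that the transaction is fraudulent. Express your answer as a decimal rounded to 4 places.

Posterior P(H) ≈ 0.2273

Let H be the event that the transaction is fraudulent; start with P(H) = 0.026. P('flagged'|H) = 0.8, P('flagged'|¬H) = 0.241.
Update on result 1 ('flagged'): P(H) ← 0.8·0.0260 / (0.8·0.0260 + 0.241·0.9740) = 0.020800/0.25553 = 0.0814.
Update on result 2 ('flagged'): P(H) ← 0.8·0.0814 / (0.8·0.0814 + 0.241·0.9186) = 0.065119/0.28650 = 0.2273.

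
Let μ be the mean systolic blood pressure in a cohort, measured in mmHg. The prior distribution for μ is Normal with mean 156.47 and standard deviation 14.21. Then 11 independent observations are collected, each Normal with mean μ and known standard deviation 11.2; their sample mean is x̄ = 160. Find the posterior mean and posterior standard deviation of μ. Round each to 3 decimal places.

Posterior mean ≈ 159.811; posterior SD ≈ 3.285

Prior precision 1/τ₀² = 1/14.21² = 0.00495236; data precision n/σ² = 11/11.2² = 0.0876913.
Posterior precision = 0.00495236 + 0.0876913 = 0.0926437, giving posterior SD = 1/√0.0926437 = 3.285.
Posterior mean = (0.00495236·156.47 + 0.0876913·160) / 0.0926437 = 159.811.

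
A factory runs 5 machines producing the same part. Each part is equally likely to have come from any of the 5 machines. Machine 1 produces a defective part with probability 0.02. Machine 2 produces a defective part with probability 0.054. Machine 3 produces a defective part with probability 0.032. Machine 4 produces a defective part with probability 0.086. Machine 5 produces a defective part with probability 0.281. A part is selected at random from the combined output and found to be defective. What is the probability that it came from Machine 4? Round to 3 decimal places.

P(defective|M1) = 0.02; P(defective|M2) = 0.054; P(defective|M3) = 0.032; P(defective|M4) = 0.086; P(defective|M5) = 0.281.
Prior × likelihood for each source: 0.2·0.02=0.004000, 0.2·0.054=0.01080, 0.2·0.032=0.006400, 0.2·0.086=0.01720, 0.2·0.281=0.05620. Summing gives P(defective) = 0.094600.
P(Machine 4 | defective) = 0.01720 / 0.094600 = 0.182.

Posterior probability ≈ 0.182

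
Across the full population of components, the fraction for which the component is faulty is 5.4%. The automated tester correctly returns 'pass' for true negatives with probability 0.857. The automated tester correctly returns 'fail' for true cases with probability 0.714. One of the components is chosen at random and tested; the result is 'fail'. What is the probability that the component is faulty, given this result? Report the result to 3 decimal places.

Let H be the event that the component is faulty. P(H) = 0.054, so P(¬H) = 0.946. With E the 'fail' result, P(E|H) = 0.714 and P(E|¬H) = 0.143.
P(E) = 0.714·0.054 + 0.143·0.946 = 0.038556 + 0.13528 = 0.17383.
By Bayes' theorem, P(H|E) = 0.038556 / 0.17383 = 0.222.

P(H | E) ≈ 0.222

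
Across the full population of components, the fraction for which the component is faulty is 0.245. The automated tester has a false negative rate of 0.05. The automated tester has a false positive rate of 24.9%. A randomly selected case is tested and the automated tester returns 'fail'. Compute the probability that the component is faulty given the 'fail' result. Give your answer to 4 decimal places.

P(H | E) ≈ 0.5532

Let H be the event that the component is faulty. P(H) = 0.245, so P(¬H) = 0.755. With E the 'fail' result, P(E|H) = 0.95 and P(E|¬H) = 0.249.
P(E) = 0.95·0.245 + 0.249·0.755 = 0.23275 + 0.18799 = 0.42074.
By Bayes' theorem, P(H|E) = 0.23275 / 0.42074 = 0.5532.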